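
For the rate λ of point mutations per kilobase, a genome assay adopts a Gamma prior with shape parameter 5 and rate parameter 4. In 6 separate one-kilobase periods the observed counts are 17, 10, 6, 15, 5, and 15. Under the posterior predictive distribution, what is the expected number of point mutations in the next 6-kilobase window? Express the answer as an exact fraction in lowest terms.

219/5

Total count: 17 + 10 + 6 + 15 + 5 + 15 = 68.
Total exposure: 6 kilobases.
Gamma(α, β) with Poisson data over total exposure Σt gives posterior Gamma(α+Σx, β+Σt) = Gamma(73, 10).
Predictive mean over a 6-kilobase window = T·E[λ|data] = 6·73/10 = 219/5.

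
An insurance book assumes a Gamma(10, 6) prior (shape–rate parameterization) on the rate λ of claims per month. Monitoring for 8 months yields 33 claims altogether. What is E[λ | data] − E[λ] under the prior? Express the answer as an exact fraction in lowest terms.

59/42

Total count 33 over total exposure 8 months.
Conjugate update: add total count to the shape and total exposure to the rate, giving Gamma(43, 14).
Posterior mean = 43/14 = 43/14; prior mean = 10/6 = 5/3. Difference = 43/14 − 5/3 = 59/42.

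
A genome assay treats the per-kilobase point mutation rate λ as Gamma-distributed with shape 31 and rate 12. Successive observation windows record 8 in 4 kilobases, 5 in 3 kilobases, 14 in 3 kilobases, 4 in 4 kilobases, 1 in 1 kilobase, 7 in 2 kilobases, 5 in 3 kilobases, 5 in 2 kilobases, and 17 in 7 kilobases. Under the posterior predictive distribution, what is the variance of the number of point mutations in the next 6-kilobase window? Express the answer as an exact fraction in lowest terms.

27354/1681

Total count: 8 + 5 + 14 + 4 + 1 + 7 + 5 + 5 + 17 = 66.
Total exposure: 4 + 3 + 3 + 4 + 1 + 2 + 3 + 2 + 7 = 29 kilobases.
The Gamma prior is conjugate for the Poisson rate, so λ | data ~ Gamma(31+66, 12+29) = Gamma(97, 41).
The posterior predictive for a window of length T is Negative Binomial with variance T·α'·(β'+T)/β'² = 6·97·47/1681 = 27354/1681.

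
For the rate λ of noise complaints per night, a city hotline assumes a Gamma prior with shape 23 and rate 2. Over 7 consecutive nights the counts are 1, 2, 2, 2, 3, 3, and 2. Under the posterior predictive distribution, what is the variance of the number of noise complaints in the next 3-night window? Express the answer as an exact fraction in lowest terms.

Total count: 1 + 2 + 2 + 2 + 3 + 3 + 2 = 15.
Total exposure: 7 nights.
Conjugate update: add total count to the shape and total exposure to the rate, giving Gamma(38, 9).
The posterior predictive for a window of length T is Negative Binomial with variance T·α'·(β'+T)/β'² = 3·38·12/81 = 152/9.

152/9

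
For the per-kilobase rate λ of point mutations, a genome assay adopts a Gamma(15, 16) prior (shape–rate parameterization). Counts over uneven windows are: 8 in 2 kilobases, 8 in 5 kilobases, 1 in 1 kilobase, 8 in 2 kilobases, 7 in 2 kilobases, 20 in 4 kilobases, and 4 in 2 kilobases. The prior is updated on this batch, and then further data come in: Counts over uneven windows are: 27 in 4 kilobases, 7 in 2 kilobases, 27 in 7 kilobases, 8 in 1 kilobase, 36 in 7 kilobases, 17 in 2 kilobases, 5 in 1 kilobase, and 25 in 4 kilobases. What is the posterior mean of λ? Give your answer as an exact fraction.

Total count: 8 + 8 + 1 + 8 + 7 + 20 + 4 = 56.
Total exposure: 2 + 5 + 1 + 2 + 2 + 4 + 2 = 18 kilobases.
After the first batch: Gamma(15 + 56, 16 + 18) = Gamma(71, 34).
Total count: 27 + 7 + 27 + 8 + 36 + 17 + 5 + 25 = 152.
Total exposure: 4 + 2 + 7 + 1 + 7 + 2 + 1 + 4 = 28 kilobases.
After the second batch: Gamma(71 + 152, 34 + 28) = Gamma(223, 62).
Posterior mean = α'/β' = 223/62.

223/62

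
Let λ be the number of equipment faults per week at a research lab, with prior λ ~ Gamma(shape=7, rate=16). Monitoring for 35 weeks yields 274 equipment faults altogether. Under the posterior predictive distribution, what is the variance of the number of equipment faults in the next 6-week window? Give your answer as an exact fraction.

10678/289

Total count 274 over total exposure 35 weeks.
Conjugate update: add total count to the shape and total exposure to the rate, giving Gamma(281, 51).
The posterior predictive for a window of length T is Negative Binomial with variance T·α'·(β'+T)/β'² = 6·281·57/2601 = 10678/289.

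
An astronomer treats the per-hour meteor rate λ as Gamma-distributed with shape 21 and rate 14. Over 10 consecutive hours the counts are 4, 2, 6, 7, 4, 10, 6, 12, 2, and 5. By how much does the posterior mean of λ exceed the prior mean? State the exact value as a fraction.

43/24

Total count: 4 + 2 + 6 + 7 + 4 + 10 + 6 + 12 + 2 + 5 = 58.
Total exposure: 10 hours.
By Gamma–Poisson conjugacy, the posterior is Gamma(α + Σx, β + Σt) = Gamma(21 + 58, 14 + 10) = Gamma(79, 24).
Posterior mean = 79/24 = 79/24; prior mean = 21/14 = 3/2. Difference = 79/24 − 3/2 = 43/24.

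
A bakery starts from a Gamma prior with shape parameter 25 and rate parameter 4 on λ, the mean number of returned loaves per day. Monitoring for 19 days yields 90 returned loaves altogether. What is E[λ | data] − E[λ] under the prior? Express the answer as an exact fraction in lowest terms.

-5/4

Total count 90 over total exposure 19 days.
Conjugate update: add total count to the shape and total exposure to the rate, giving Gamma(115, 23).
Posterior mean = 115/23 = 5; prior mean = 25/4 = 25/4. Difference = 5 − 25/4 = -5/4.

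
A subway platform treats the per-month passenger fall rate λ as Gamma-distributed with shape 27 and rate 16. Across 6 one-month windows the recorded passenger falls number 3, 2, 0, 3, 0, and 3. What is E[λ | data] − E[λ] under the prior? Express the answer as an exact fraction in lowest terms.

7/176

Total count: 3 + 2 + 0 + 3 + 0 + 3 = 11.
Total exposure: 6 months.
The Gamma prior is conjugate for the Poisson rate, so λ | data ~ Gamma(27+11, 16+6) = Gamma(38, 22).
Posterior mean = 38/22 = 19/11; prior mean = 27/16 = 27/16. Difference = 19/11 − 27/16 = 7/176.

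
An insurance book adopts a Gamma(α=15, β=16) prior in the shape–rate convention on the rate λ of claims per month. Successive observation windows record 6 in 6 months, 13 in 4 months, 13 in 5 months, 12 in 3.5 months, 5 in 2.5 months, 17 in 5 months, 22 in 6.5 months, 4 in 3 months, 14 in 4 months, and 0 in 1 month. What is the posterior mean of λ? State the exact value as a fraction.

Total count: 6 + 13 + 13 + 12 + 5 + 17 + 22 + 4 + 14 + 0 = 106.
Total exposure: 6 + 4 + 5 + 3.5 + 2.5 + 5 + 6.5 + 3 + 4 + 1 = 40.5 months.
Posterior: α' = 15 + 106 = 121, β' = 16 + 40.5 = 113/2.
Posterior mean = α'/β' = 121/(113/2) = 242/113.

242/113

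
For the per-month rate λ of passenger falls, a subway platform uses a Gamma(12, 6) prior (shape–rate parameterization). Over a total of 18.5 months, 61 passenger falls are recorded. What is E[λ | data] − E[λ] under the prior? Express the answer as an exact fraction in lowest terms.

Total count 61 over total exposure 18.5 months.
Conjugate update: add total count to the shape and total exposure to the rate, giving Gamma(73, 49/2).
Posterior mean = 73/(49/2) = 146/49; prior mean = 12/6 = 2. Difference = 146/49 − 2 = 48/49.

48/49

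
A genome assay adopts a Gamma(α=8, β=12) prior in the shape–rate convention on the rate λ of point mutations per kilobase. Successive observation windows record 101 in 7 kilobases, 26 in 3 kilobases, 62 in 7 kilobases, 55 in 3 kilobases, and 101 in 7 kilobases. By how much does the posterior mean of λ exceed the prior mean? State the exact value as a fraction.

109/13

Total count: 101 + 26 + 62 + 55 + 101 = 345.
Total exposure: 7 + 3 + 7 + 3 + 7 = 27 kilobases.
By Gamma–Poisson conjugacy, the posterior is Gamma(α + Σx, β + Σt) = Gamma(8 + 345, 12 + 27) = Gamma(353, 39).
Posterior mean = 353/39 = 353/39; prior mean = 8/12 = 2/3. Difference = 353/39 − 2/3 = 109/13.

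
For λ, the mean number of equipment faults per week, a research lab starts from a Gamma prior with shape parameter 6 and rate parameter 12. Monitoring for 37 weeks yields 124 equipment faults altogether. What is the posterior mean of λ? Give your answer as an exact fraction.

130/49

Total count 124 over total exposure 37 weeks.
By Gamma–Poisson conjugacy, the posterior is Gamma(α + Σx, β + Σt) = Gamma(6 + 124, 12 + 37) = Gamma(130, 49).
Posterior mean = α'/β' = 130/49.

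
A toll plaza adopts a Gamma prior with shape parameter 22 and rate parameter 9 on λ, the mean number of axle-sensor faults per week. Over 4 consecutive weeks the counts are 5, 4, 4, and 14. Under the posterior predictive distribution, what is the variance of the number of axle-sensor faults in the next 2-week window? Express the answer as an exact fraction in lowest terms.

Total count: 5 + 4 + 4 + 14 = 27.
Total exposure: 4 weeks.
By Gamma–Poisson conjugacy, the posterior is Gamma(α + Σx, β + Σt) = Gamma(22 + 27, 9 + 4) = Gamma(49, 13).
The posterior predictive for a window of length T is Negative Binomial with variance T·α'·(β'+T)/β'² = 2·49·15/169 = 1470/169.

1470/169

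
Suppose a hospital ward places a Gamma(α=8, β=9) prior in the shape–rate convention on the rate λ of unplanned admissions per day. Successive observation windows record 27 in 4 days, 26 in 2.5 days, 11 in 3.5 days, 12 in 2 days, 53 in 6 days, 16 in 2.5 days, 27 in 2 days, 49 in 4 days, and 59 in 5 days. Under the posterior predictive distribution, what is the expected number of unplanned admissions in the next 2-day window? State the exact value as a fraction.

Total count: 27 + 26 + 11 + 12 + 53 + 16 + 27 + 49 + 59 = 280.
Total exposure: 4 + 2.5 + 3.5 + 2 + 6 + 2.5 + 2 + 4 + 5 = 31.5 days.
Conjugate update: add total count to the shape and total exposure to the rate, giving Gamma(288, 81/2).
Predictive mean over a 2-day window = T·E[λ|data] = 2·288/(81/2) = 128/9.

128/9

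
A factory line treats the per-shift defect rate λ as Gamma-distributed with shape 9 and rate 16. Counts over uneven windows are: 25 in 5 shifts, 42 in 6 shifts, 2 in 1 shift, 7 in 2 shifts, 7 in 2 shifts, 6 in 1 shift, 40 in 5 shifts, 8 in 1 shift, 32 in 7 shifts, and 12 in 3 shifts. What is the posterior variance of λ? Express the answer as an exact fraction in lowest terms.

190/2401

Total count: 25 + 42 + 2 + 7 + 7 + 6 + 40 + 8 + 32 + 12 = 181.
Total exposure: 5 + 6 + 1 + 2 + 2 + 1 + 5 + 1 + 7 + 3 = 33 shifts.
Gamma(α, β) with Poisson data over total exposure Σt gives posterior Gamma(α+Σx, β+Σt) = Gamma(190, 49).
Posterior variance = α'/β'² = 190/2401.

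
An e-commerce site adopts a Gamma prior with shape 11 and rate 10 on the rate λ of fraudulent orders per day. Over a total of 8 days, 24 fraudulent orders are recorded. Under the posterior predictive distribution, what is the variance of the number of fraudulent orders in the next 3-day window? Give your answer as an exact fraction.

245/36

Total count 24 over total exposure 8 days.
Conjugate update: add total count to the shape and total exposure to the rate, giving Gamma(35, 18).
The posterior predictive for a window of length T is Negative Binomial with variance T·α'·(β'+T)/β'² = 3·35·21/324 = 245/36.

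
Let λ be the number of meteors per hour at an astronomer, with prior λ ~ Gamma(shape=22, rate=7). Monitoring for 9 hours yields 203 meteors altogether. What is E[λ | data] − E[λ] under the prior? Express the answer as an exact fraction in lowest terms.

1223/112

Total count 203 over total exposure 9 hours.
By Gamma–Poisson conjugacy, the posterior is Gamma(α + Σx, β + Σt) = Gamma(22 + 203, 7 + 9) = Gamma(225, 16).
Posterior mean = 225/16 = 225/16; prior mean = 22/7 = 22/7. Difference = 225/16 − 22/7 = 1223/112.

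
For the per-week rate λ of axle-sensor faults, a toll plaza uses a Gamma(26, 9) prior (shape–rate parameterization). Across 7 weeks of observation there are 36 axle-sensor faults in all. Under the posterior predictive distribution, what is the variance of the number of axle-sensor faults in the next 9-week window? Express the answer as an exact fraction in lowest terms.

6975/128

Total count 36 over total exposure 7 weeks.
Posterior: α' = 26 + 36 = 62, β' = 9 + 7 = 16.
The posterior predictive for a window of length T is Negative Binomial with variance T·α'·(β'+T)/β'² = 9·62·25/256 = 6975/128.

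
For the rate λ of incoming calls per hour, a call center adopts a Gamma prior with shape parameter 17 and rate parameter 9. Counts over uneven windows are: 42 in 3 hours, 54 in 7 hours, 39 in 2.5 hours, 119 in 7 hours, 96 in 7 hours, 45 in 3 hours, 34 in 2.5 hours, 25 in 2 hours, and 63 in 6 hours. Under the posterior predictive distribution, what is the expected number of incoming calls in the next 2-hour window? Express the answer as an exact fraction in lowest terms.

1068/49

Total count: 42 + 54 + 39 + 119 + 96 + 45 + 34 + 25 + 63 = 517.
Total exposure: 3 + 7 + 2.5 + 7 + 7 + 3 + 2.5 + 2 + 6 = 40 hours.
Posterior: α' = 17 + 517 = 534, β' = 9 + 40 = 49.
Predictive mean over a 2-hour window = T·E[λ|data] = 2·534/49 = 1068/49.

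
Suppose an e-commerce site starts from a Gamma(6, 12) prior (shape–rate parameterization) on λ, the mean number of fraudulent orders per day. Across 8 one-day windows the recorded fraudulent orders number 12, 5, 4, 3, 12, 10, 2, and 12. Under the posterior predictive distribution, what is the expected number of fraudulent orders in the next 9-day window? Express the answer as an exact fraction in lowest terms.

Total count: 12 + 5 + 4 + 3 + 12 + 10 + 2 + 12 = 60.
Total exposure: 8 days.
By Gamma–Poisson conjugacy, the posterior is Gamma(α + Σx, β + Σt) = Gamma(6 + 60, 12 + 8) = Gamma(66, 20).
Predictive mean over a 9-day window = T·E[λ|data] = 9·66/20 = 297/10.

297/10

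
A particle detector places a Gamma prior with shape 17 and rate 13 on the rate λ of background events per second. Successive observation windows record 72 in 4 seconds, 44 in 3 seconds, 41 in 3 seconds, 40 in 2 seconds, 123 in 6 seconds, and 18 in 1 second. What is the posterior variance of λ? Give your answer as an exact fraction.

355/1024

Total count: 72 + 44 + 41 + 40 + 123 + 18 = 338.
Total exposure: 4 + 3 + 3 + 2 + 6 + 1 = 19 seconds.
The Gamma prior is conjugate for the Poisson rate, so λ | data ~ Gamma(17+338, 13+19) = Gamma(355, 32).
Posterior variance = α'/β'² = 355/1024.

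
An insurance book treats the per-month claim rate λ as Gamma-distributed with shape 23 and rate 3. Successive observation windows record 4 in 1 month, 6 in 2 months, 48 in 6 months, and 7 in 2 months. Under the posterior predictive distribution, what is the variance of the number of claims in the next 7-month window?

66

Total count: 4 + 6 + 48 + 7 = 65.
Total exposure: 1 + 2 + 6 + 2 = 11 months.
Gamma(α, β) with Poisson data over total exposure Σt gives posterior Gamma(α+Σx, β+Σt) = Gamma(88, 14).
The posterior predictive for a window of length T is Negative Binomial with variance T·α'·(β'+T)/β'² = 7·88·21/196 = 66.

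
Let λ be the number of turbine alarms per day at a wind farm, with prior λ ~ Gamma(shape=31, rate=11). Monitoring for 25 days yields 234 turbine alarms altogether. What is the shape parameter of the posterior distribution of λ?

265

Total count 234 over total exposure 25 days.
Conjugate update: add total count to the shape and total exposure to the rate, giving Gamma(265, 36).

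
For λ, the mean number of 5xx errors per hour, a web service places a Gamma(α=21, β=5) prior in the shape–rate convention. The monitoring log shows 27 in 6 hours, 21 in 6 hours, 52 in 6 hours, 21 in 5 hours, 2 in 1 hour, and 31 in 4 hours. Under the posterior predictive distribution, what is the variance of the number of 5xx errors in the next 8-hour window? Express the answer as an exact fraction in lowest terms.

57400/1089

Total count: 27 + 21 + 52 + 21 + 2 + 31 = 154.
Total exposure: 6 + 6 + 6 + 5 + 1 + 4 = 28 hours.
Gamma(α, β) with Poisson data over total exposure Σt gives posterior Gamma(α+Σx, β+Σt) = Gamma(175, 33).
The posterior predictive for a window of length T is Negative Binomial with variance T·α'·(β'+T)/β'² = 8·175·41/1089 = 57400/1089.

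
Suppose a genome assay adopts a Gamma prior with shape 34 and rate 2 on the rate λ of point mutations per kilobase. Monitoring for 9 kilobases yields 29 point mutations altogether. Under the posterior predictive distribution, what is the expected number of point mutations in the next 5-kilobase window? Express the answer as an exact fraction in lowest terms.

Total count 29 over total exposure 9 kilobases.
Gamma(α, β) with Poisson data over total exposure Σt gives posterior Gamma(α+Σx, β+Σt) = Gamma(63, 11).
Predictive mean over a 5-kilobase window = T·E[λ|data] = 5·63/11 = 315/11.

315/11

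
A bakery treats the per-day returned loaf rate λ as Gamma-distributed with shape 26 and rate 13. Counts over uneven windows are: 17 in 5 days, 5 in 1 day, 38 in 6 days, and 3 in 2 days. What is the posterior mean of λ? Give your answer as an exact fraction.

Total count: 17 + 5 + 38 + 3 = 63.
Total exposure: 5 + 1 + 6 + 2 = 14 days.
Conjugate update: add total count to the shape and total exposure to the rate, giving Gamma(89, 27).
Posterior mean = α'/β' = 89/27.

89/27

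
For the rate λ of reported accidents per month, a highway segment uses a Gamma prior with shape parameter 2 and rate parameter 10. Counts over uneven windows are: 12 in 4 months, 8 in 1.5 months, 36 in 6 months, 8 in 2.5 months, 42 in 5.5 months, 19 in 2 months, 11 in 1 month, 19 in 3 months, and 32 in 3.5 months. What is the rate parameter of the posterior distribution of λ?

39

Total count: 12 + 8 + 36 + 8 + 42 + 19 + 11 + 19 + 32 = 187.
Total exposure: 4 + 1.5 + 6 + 2.5 + 5.5 + 2 + 1 + 3 + 3.5 = 29 months.
The Gamma prior is conjugate for the Poisson rate, so λ | data ~ Gamma(2+187, 10+29) = Gamma(189, 39).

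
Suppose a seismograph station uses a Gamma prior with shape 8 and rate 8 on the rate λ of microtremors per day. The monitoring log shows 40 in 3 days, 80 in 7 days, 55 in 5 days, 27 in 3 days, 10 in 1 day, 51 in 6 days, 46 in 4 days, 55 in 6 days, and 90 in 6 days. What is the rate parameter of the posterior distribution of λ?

Total count: 40 + 80 + 55 + 27 + 10 + 51 + 46 + 55 + 90 = 454.
Total exposure: 3 + 7 + 5 + 3 + 1 + 6 + 4 + 6 + 6 = 41 days.
The Gamma prior is conjugate for the Poisson rate, so λ | data ~ Gamma(8+454, 8+41) = Gamma(462, 49).

49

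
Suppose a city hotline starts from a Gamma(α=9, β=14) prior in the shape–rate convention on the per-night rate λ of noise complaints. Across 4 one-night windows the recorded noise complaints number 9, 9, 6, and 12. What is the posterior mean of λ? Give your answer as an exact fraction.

Total count: 9 + 9 + 6 + 12 = 36.
Total exposure: 4 nights.
Posterior: α' = 9 + 36 = 45, β' = 14 + 4 = 18.
Posterior mean = α'/β' = 45/18 = 5/2.

5/2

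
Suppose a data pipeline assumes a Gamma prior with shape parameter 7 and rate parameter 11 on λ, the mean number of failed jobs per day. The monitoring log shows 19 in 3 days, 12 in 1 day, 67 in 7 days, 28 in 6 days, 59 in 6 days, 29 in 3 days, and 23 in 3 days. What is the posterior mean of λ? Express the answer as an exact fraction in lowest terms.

61/10

Total count: 19 + 12 + 67 + 28 + 59 + 29 + 23 = 237.
Total exposure: 3 + 1 + 7 + 6 + 6 + 3 + 3 = 29 days.
Posterior: α' = 7 + 237 = 244, β' = 11 + 29 = 40.
Posterior mean = α'/β' = 244/40 = 61/10.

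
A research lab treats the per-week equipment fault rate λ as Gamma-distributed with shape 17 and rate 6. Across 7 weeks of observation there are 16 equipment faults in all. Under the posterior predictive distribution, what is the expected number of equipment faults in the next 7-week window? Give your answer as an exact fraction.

231/13

Total count 16 over total exposure 7 weeks.
Posterior: α' = 17 + 16 = 33, β' = 6 + 7 = 13.
Predictive mean over a 7-week window = T·E[λ|data] = 7·33/13 = 231/13.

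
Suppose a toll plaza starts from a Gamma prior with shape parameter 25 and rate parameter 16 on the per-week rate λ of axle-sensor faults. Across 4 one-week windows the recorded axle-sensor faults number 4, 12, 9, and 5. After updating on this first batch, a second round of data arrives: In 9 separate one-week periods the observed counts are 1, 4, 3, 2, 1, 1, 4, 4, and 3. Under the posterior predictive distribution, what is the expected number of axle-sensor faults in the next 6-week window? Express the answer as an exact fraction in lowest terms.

Total count: 4 + 12 + 9 + 5 = 30.
Total exposure: 4 weeks.
After the first batch: Gamma(25 + 30, 16 + 4) = Gamma(55, 20).
Total count: 1 + 4 + 3 + 2 + 1 + 1 + 4 + 4 + 3 = 23.
Total exposure: 9 weeks.
After the second batch: Gamma(55 + 23, 20 + 9) = Gamma(78, 29).
Predictive mean over a 6-week window = T·E[λ|data] = 6·78/29 = 468/29.

468/29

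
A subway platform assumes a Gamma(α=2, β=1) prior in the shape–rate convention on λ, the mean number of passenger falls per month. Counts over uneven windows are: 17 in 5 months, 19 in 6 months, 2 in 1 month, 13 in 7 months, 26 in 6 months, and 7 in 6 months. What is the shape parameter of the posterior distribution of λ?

Total count: 17 + 19 + 2 + 13 + 26 + 7 = 84.
Total exposure: 5 + 6 + 1 + 7 + 6 + 6 = 31 months.
The Gamma prior is conjugate for the Poisson rate, so λ | data ~ Gamma(2+84, 1+31) = Gamma(86, 32).

86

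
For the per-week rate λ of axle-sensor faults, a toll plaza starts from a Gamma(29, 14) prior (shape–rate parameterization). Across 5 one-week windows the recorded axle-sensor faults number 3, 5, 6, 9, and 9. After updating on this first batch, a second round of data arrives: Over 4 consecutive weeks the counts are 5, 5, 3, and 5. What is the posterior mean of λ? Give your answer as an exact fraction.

79/23

Total count: 3 + 5 + 6 + 9 + 9 = 32.
Total exposure: 5 weeks.
After the first batch: Gamma(29 + 32, 14 + 5) = Gamma(61, 19).
Total count: 5 + 5 + 3 + 5 = 18.
Total exposure: 4 weeks.
After the second batch: Gamma(61 + 18, 19 + 4) = Gamma(79, 23).
Posterior mean = α'/β' = 79/23.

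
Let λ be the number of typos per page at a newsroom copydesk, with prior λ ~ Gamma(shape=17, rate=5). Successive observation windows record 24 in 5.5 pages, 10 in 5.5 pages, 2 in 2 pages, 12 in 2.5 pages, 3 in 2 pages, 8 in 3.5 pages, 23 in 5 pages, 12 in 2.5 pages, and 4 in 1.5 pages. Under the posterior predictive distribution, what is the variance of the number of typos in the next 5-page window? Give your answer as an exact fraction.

920/49

Total count: 24 + 10 + 2 + 12 + 3 + 8 + 23 + 12 + 4 = 98.
Total exposure: 5.5 + 5.5 + 2 + 2.5 + 2 + 3.5 + 5 + 2.5 + 1.5 = 30 pages.
The Gamma prior is conjugate for the Poisson rate, so λ | data ~ Gamma(17+98, 5+30) = Gamma(115, 35).
The posterior predictive for a window of length T is Negative Binomial with variance T·α'·(β'+T)/β'² = 5·115·40/1225 = 920/49.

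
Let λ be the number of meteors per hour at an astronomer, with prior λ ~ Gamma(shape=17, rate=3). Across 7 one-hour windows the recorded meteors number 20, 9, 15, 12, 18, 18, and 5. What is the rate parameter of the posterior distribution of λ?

10

Total count: 20 + 9 + 15 + 12 + 18 + 18 + 5 = 97.
Total exposure: 7 hours.
Gamma(α, β) with Poisson data over total exposure Σt gives posterior Gamma(α+Σx, β+Σt) = Gamma(114, 10).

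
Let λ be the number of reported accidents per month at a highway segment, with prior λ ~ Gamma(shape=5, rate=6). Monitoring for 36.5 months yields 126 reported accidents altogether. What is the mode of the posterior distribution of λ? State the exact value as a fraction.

Total count 126 over total exposure 36.5 months.
The Gamma prior is conjugate for the Poisson rate, so λ | data ~ Gamma(5+126, 6+36.5) = Gamma(131, 85/2).
Posterior mode = (α'−1)/β' = 130/(85/2) = 52/17.

52/17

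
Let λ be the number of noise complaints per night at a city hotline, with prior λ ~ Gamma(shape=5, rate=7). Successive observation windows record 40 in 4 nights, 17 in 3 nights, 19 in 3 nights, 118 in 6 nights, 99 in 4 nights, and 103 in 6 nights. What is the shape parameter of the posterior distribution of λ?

Total count: 40 + 17 + 19 + 118 + 99 + 103 = 396.
Total exposure: 4 + 3 + 3 + 6 + 4 + 6 = 26 nights.
Gamma(α, β) with Poisson data over total exposure Σt gives posterior Gamma(α+Σx, β+Σt) = Gamma(401, 33).

401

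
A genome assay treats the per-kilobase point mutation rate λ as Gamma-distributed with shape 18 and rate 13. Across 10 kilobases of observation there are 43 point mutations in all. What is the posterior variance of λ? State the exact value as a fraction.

Total count 43 over total exposure 10 kilobases.
Conjugate update: add total count to the shape and total exposure to the rate, giving Gamma(61, 23).
Posterior variance = α'/β'² = 61/529.

61/529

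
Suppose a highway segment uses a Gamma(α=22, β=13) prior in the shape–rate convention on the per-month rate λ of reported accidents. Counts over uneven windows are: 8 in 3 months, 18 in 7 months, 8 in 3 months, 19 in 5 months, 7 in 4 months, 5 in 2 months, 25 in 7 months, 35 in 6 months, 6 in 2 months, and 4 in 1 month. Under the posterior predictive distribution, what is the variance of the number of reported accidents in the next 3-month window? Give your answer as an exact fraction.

Total count: 8 + 18 + 8 + 19 + 7 + 5 + 25 + 35 + 6 + 4 = 135.
Total exposure: 3 + 7 + 3 + 5 + 4 + 2 + 7 + 6 + 2 + 1 = 40 months.
Posterior: α' = 22 + 135 = 157, β' = 13 + 40 = 53.
The posterior predictive for a window of length T is Negative Binomial with variance T·α'·(β'+T)/β'² = 3·157·56/2809 = 26376/2809.

26376/2809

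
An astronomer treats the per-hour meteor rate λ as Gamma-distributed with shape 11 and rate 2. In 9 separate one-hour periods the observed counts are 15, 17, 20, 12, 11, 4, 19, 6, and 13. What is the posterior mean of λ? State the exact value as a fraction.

Total count: 15 + 17 + 20 + 12 + 11 + 4 + 19 + 6 + 13 = 117.
Total exposure: 9 hours.
Conjugate update: add total count to the shape and total exposure to the rate, giving Gamma(128, 11).
Posterior mean = α'/β' = 128/11.

128/11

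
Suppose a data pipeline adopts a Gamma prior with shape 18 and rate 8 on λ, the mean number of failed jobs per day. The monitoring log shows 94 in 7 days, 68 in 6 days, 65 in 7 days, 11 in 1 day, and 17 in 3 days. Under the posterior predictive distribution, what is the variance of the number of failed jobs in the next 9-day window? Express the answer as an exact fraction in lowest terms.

Total count: 94 + 68 + 65 + 11 + 17 = 255.
Total exposure: 7 + 6 + 7 + 1 + 3 = 24 days.
Conjugate update: add total count to the shape and total exposure to the rate, giving Gamma(273, 32).
The posterior predictive for a window of length T is Negative Binomial with variance T·α'·(β'+T)/β'² = 9·273·41/1024 = 100737/1024.

100737/1024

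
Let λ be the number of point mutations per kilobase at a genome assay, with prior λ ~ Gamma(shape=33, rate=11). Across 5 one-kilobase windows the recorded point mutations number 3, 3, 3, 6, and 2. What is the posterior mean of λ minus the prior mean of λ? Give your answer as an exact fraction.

Total count: 3 + 3 + 3 + 6 + 2 = 17.
Total exposure: 5 kilobases.
The Gamma prior is conjugate for the Poisson rate, so λ | data ~ Gamma(33+17, 11+5) = Gamma(50, 16).
Posterior mean = 50/16 = 25/8; prior mean = 33/11 = 3. Difference = 25/8 − 3 = 1/8.

1/8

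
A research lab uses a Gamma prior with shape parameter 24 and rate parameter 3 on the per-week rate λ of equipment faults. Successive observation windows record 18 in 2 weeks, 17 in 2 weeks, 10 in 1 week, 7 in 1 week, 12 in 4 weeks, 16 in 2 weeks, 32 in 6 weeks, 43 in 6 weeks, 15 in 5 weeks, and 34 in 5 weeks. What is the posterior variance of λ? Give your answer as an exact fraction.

228/1369

Total count: 18 + 17 + 10 + 7 + 12 + 16 + 32 + 43 + 15 + 34 = 204.
Total exposure: 2 + 2 + 1 + 1 + 4 + 2 + 6 + 6 + 5 + 5 = 34 weeks.
By Gamma–Poisson conjugacy, the posterior is Gamma(α + Σx, β + Σt) = Gamma(24 + 204, 3 + 34) = Gamma(228, 37).
Posterior variance = α'/β'² = 228/1369.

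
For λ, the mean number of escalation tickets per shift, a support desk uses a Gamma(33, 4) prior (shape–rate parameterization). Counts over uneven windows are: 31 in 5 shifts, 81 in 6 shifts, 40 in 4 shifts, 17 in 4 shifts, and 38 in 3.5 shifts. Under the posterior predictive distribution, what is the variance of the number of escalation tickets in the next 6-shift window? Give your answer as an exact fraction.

187200/2809

Total count: 31 + 81 + 40 + 17 + 38 = 207.
Total exposure: 5 + 6 + 4 + 4 + 3.5 = 22.5 shifts.
Gamma(α, β) with Poisson data over total exposure Σt gives posterior Gamma(α+Σx, β+Σt) = Gamma(240, 53/2).
The posterior predictive for a window of length T is Negative Binomial with variance T·α'·(β'+T)/β'² = 6·240·(65/2)/(2809/4) = 187200/2809.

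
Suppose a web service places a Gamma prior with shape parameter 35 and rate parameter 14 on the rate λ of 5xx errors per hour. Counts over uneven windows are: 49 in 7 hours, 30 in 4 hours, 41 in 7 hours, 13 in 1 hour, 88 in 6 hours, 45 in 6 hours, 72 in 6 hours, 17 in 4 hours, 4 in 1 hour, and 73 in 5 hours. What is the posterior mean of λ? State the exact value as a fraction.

467/61

Total count: 49 + 30 + 41 + 13 + 88 + 45 + 72 + 17 + 4 + 73 = 432.
Total exposure: 7 + 4 + 7 + 1 + 6 + 6 + 6 + 4 + 1 + 5 = 47 hours.
Gamma(α, β) with Poisson data over total exposure Σt gives posterior Gamma(α+Σx, β+Σt) = Gamma(467, 61).
Posterior mean = α'/β' = 467/61.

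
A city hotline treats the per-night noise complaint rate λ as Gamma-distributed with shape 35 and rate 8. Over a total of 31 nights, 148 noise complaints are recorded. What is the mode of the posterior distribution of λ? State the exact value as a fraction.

14/3

Total count 148 over total exposure 31 nights.
Conjugate update: add total count to the shape and total exposure to the rate, giving Gamma(183, 39).
Posterior mode = (α'−1)/β' = 182/39 = 14/3.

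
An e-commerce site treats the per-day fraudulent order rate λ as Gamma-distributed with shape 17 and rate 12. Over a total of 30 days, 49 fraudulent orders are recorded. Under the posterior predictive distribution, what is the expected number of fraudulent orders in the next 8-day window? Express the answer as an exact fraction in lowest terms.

Total count 49 over total exposure 30 days.
Gamma(α, β) with Poisson data over total exposure Σt gives posterior Gamma(α+Σx, β+Σt) = Gamma(66, 42).
Predictive mean over an 8-day window = T·E[λ|data] = 8·66/42 = 88/7.

88/7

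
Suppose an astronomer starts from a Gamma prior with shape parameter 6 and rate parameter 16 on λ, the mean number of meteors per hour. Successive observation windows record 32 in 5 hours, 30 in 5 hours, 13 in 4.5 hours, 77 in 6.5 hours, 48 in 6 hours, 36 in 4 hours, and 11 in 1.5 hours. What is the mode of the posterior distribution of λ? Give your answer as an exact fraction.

504/97

Total count: 32 + 30 + 13 + 77 + 48 + 36 + 11 = 247.
Total exposure: 5 + 5 + 4.5 + 6.5 + 6 + 4 + 1.5 = 32.5 hours.
Conjugate update: add total count to the shape and total exposure to the rate, giving Gamma(253, 97/2).
Posterior mode = (α'−1)/β' = 252/(97/2) = 504/97.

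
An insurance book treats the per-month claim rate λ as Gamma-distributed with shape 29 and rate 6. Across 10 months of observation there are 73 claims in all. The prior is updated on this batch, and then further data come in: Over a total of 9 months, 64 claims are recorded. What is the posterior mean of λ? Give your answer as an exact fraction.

166/25

Total count 73 over total exposure 10 months.
After the first batch: Gamma(29 + 73, 6 + 10) = Gamma(102, 16).
Total count 64 over total exposure 9 months.
After the second batch: Gamma(102 + 64, 16 + 9) = Gamma(166, 25).
Posterior mean = α'/β' = 166/25.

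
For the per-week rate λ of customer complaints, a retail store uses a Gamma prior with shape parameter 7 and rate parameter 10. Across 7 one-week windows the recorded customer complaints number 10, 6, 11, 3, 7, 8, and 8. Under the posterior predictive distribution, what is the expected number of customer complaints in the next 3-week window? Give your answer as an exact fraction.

Total count: 10 + 6 + 11 + 3 + 7 + 8 + 8 = 53.
Total exposure: 7 weeks.
The Gamma prior is conjugate for the Poisson rate, so λ | data ~ Gamma(7+53, 10+7) = Gamma(60, 17).
Predictive mean over a 3-week window = T·E[λ|data] = 3·60/17 = 180/17.

180/17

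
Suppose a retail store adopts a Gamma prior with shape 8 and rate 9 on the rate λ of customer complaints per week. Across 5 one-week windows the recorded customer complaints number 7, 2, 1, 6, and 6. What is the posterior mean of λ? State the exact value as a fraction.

Total count: 7 + 2 + 1 + 6 + 6 = 22.
Total exposure: 5 weeks.
Gamma(α, β) with Poisson data over total exposure Σt gives posterior Gamma(α+Σx, β+Σt) = Gamma(30, 14).
Posterior mean = α'/β' = 30/14 = 15/7.

15/7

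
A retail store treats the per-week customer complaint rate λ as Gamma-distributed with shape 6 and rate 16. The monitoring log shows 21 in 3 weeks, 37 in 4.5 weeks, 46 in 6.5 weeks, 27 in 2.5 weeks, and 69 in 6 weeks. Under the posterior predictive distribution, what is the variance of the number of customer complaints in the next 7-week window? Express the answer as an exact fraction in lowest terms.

Total count: 21 + 37 + 46 + 27 + 69 = 200.
Total exposure: 3 + 4.5 + 6.5 + 2.5 + 6 = 22.5 weeks.
Posterior: α' = 6 + 200 = 206, β' = 16 + 22.5 = 77/2.
The posterior predictive for a window of length T is Negative Binomial with variance T·α'·(β'+T)/β'² = 7·206·(91/2)/(5929/4) = 5356/121.

5356/121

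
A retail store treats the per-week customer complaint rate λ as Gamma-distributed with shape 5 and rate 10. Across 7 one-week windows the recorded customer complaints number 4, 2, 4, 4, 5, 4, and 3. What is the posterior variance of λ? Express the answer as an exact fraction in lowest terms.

31/289

Total count: 4 + 2 + 4 + 4 + 5 + 4 + 3 = 26.
Total exposure: 7 weeks.
By Gamma–Poisson conjugacy, the posterior is Gamma(α + Σx, β + Σt) = Gamma(5 + 26, 10 + 7) = Gamma(31, 17).
Posterior variance = α'/β'² = 31/289.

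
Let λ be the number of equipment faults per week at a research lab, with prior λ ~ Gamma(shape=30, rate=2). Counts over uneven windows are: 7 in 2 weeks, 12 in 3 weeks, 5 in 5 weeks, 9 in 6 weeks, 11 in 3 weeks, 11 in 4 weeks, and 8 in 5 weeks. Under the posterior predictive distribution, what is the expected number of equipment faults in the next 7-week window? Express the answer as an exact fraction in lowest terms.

217/10

Total count: 7 + 12 + 5 + 9 + 11 + 11 + 8 = 63.
Total exposure: 2 + 3 + 5 + 6 + 3 + 4 + 5 = 28 weeks.
By Gamma–Poisson conjugacy, the posterior is Gamma(α + Σx, β + Σt) = Gamma(30 + 63, 2 + 28) = Gamma(93, 30).
Predictive mean over a 7-week window = T·E[λ|data] = 7·93/30 = 217/10.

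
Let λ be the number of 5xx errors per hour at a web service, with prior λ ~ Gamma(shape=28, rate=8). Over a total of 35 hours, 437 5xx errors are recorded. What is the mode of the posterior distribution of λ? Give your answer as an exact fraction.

464/43

Total count 437 over total exposure 35 hours.
Posterior: α' = 28 + 437 = 465, β' = 8 + 35 = 43.
Posterior mode = (α'−1)/β' = 464/43.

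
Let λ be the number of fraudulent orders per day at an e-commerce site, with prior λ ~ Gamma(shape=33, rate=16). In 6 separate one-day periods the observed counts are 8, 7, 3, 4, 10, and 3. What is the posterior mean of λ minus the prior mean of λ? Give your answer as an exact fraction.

181/176

Total count: 8 + 7 + 3 + 4 + 10 + 3 = 35.
Total exposure: 6 days.
Conjugate update: add total count to the shape and total exposure to the rate, giving Gamma(68, 22).
Posterior mean = 68/22 = 34/11; prior mean = 33/16 = 33/16. Difference = 34/11 − 33/16 = 181/176.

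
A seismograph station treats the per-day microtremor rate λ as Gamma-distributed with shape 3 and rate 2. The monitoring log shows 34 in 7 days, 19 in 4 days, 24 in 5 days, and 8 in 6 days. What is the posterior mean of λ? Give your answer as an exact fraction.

Total count: 34 + 19 + 24 + 8 = 85.
Total exposure: 7 + 4 + 5 + 6 = 22 days.
By Gamma–Poisson conjugacy, the posterior is Gamma(α + Σx, β + Σt) = Gamma(3 + 85, 2 + 22) = Gamma(88, 24).
Posterior mean = α'/β' = 88/24 = 11/3.

11/3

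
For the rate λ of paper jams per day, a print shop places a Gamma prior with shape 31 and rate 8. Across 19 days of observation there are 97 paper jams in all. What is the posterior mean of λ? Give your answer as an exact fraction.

128/27

Total count 97 over total exposure 19 days.
Gamma(α, β) with Poisson data over total exposure Σt gives posterior Gamma(α+Σx, β+Σt) = Gamma(128, 27).
Posterior mean = α'/β' = 128/27.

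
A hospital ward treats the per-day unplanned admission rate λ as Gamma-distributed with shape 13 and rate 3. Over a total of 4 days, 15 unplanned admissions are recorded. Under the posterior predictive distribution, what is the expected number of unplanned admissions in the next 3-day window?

Total count 15 over total exposure 4 days.
By Gamma–Poisson conjugacy, the posterior is Gamma(α + Σx, β + Σt) = Gamma(13 + 15, 3 + 4) = Gamma(28, 7).
Predictive mean over a 3-day window = T·E[λ|data] = 3·28/7 = 12.

12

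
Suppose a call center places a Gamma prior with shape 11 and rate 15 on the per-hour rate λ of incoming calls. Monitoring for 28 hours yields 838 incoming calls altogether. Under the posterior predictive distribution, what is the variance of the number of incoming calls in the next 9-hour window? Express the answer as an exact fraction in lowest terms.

397332/1849

Total count 838 over total exposure 28 hours.
Conjugate update: add total count to the shape and total exposure to the rate, giving Gamma(849, 43).
The posterior predictive for a window of length T is Negative Binomial with variance T·α'·(β'+T)/β'² = 9·849·52/1849 = 397332/1849.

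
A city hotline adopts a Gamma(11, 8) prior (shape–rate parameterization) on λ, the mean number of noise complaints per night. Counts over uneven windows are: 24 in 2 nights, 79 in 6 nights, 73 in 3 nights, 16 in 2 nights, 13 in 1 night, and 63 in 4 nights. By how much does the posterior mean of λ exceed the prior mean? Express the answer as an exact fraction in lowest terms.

Total count: 24 + 79 + 73 + 16 + 13 + 63 = 268.
Total exposure: 2 + 6 + 3 + 2 + 1 + 4 = 18 nights.
Conjugate update: add total count to the shape and total exposure to the rate, giving Gamma(279, 26).
Posterior mean = 279/26 = 279/26; prior mean = 11/8 = 11/8. Difference = 279/26 − 11/8 = 973/104.

973/104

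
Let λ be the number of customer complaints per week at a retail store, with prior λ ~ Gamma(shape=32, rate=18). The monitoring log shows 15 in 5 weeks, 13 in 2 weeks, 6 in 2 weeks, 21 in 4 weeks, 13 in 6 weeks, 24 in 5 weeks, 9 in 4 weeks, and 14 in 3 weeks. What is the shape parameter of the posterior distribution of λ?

147

Total count: 15 + 13 + 6 + 21 + 13 + 24 + 9 + 14 = 115.
Total exposure: 5 + 2 + 2 + 4 + 6 + 5 + 4 + 3 = 31 weeks.
Gamma(α, β) with Poisson data over total exposure Σt gives posterior Gamma(α+Σx, β+Σt) = Gamma(147, 49).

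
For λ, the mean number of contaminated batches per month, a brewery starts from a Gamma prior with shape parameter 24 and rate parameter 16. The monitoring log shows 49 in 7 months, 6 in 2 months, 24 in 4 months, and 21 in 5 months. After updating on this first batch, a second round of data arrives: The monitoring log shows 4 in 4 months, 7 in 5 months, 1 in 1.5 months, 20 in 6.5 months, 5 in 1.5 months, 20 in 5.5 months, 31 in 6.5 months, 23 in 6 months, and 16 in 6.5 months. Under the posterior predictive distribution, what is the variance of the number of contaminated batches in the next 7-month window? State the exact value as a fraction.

3012/121

Total count: 49 + 6 + 24 + 21 = 100.
Total exposure: 7 + 2 + 4 + 5 = 18 months.
After the first batch: Gamma(24 + 100, 16 + 18) = Gamma(124, 34).
Total count: 4 + 7 + 1 + 20 + 5 + 20 + 31 + 23 + 16 = 127.
Total exposure: 4 + 5 + 1.5 + 6.5 + 1.5 + 5.5 + 6.5 + 6 + 6.5 = 43 months.
After the second batch: Gamma(124 + 127, 34 + 43) = Gamma(251, 77).
The posterior predictive for a window of length T is Negative Binomial with variance T·α'·(β'+T)/β'² = 7·251·84/5929 = 3012/121.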